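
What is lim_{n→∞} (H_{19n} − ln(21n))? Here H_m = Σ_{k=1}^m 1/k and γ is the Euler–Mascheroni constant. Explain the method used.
lim = ln(19/21) + γ

By Euler-Maclaurin, H_m = ln m + γ + O(1/m). So
  H_{19n} − ln(21n) = ln(19n) + γ − ln(21n) + O(1/n)
                       = ln(19/21) + γ + O(1/n).
Hence the limit is ln(19/21) + γ.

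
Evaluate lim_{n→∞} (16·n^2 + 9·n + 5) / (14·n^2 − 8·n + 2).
lim = 16/14 = 8/7

For large n the leading n^2 terms dominate both numerator and denominator. Dividing top and bottom by n^2, every other term tends to 0, leaving 16/14 = 8/7.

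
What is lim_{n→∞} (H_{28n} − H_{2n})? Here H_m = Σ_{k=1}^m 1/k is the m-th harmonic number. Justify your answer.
lim = ln(28/2) = ln 14

Euler-Maclaurin gives H_m = ln m + γ + 1/(2m) + O(1/m^2). The γ and O(1/m) terms cancel in the difference:
  H_{28n} − H_{2n} = ln(28n) − ln(2n) + O(1/n) = ln(28/2) + O(1/n).
Hence the limit is ln(28/2) = ln 14.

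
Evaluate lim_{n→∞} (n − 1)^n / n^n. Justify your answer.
lim = e^(−1)

Rewrite as (1 − 1/n)^(n). By the standard limit (1 + x/n)^n → e^x, we have (1 − 1/n)^n → e^(−1), and raising to the 1st power gives e^(−1).
More precisely, ln[(1 − 1/n)^(n)] = n · ln(1 − 1/n) = n · (-1/n + O(1/n^2)) = -1 + O(1/n) → -1.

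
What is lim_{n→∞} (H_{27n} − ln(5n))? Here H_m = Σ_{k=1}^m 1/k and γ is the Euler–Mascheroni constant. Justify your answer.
lim = ln(27/5) + γ

By Euler-Maclaurin, H_m = ln m + γ + O(1/m). So
  H_{27n} − ln(5n) = ln(27n) + γ − ln(5n) + O(1/n)
                       = ln(27/5) + γ + O(1/n).
Hence the limit is ln(27/5) + γ.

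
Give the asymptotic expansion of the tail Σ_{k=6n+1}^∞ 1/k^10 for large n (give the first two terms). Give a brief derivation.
Σ_{k>6n} 1/k^10 = 1/(9 · (6n)^9) − 1/(2 · (6n)^10) + O(1/(6n)^11)

Compare to the integral: ∫_{6n}^∞ x^(−10) dx = [−x^(−9)/9]_{6n}^∞ = 1/((10−1)·(6n)^9). The Euler-Maclaurin correction adds −f(6n)/2 = −1/(2·(6n)^10). Euler-Maclaurin then gives
  Σ_{k>6n} 1/k^10 = ∫_{6n}^∞ dx/x^10 − 1/(2·(6n)^10) + O(1/(6n)^11).
(Equivalently this is ζ(10) − Σ_{k≤6n} 1/k^10.)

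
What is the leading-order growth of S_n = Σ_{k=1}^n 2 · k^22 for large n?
S_n ~ 2 · n^23 / 23

By integral comparison (Euler-Maclaurin), Σ_{k=1}^n 2 · k^22 = 2 · ∫_0^n x^22 dx + O(n^22) = 2 · n^23/23 + O(n^22). (Equivalently, Faulhaber's formula gives the same leading term.)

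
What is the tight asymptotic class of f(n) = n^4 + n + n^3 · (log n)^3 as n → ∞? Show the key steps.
f(n) ∈ Θ(n^4)

Compare the terms by growth order. For large n, n^a · (log n)^b dominates n^a' · (log n)^b' iff a > a', or (a = a' and b > b'). Ranking the 3 terms shows the dominant one is n^4. Hence f(n) ∈ Θ(n^4).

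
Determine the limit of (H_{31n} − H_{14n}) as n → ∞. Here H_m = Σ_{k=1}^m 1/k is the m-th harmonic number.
lim = ln(31/14)

Euler-Maclaurin gives H_m = ln m + γ + 1/(2m) + O(1/m^2). The γ and O(1/m) terms cancel in the difference:
  H_{31n} − H_{14n} = ln(31n) − ln(14n) + O(1/n) = ln(31/14) + O(1/n).
Hence the limit is ln(31/14).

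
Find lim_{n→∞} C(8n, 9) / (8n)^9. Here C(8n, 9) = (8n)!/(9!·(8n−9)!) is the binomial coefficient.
lim = 1/9! = 1/362880

With N = 8n → ∞: C(N, 9) / N^9 = [N(N−1)…(N−8)] / (9! · N^9) = (1/9!) · 1 · (1 − 1/(8n)) · … · (1 − 8/(8n)). Each factor → 1 as N → ∞, so the limit is 1/9! = 1/362880.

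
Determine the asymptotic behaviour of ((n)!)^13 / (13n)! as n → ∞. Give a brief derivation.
((n)!)^13/(13n)! ~ ((2π·n)^(12/2) / sqrt(13)) · 13^(−13·n)  →  0

Write N = n. Stirling: N! ~ sqrt(2π N)(N/e)^N and (13N)! ~ sqrt(2π·13N)·(13N/e)^(13N).
  (N!)^13/(13N)! ~ (2π N)^(13/2) (N/e)^(13N) / [sqrt(2π·13N) (13N/e)^(13N)]
     = (2π N)^(13/2) / sqrt(2π·13N) · (N/(13N))^(13N)
     = (2π N)^((13−1)/2) / sqrt(13) · 13^(−13N).
Since 13^13 > 1, the factor 13^(−13N) decays exponentially, so the ratio → 0. Substituting N = n gives the stated form.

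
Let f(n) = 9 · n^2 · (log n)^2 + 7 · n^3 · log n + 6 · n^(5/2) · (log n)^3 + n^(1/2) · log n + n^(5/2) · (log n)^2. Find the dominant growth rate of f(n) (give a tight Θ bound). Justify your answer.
f(n) ∈ Θ(n^3 · log n)

Compare the terms by growth order. For large n, n^a · (log n)^b dominates n^a' · (log n)^b' iff a > a', or (a = a' and b > b'). Ranking the 5 terms shows the dominant one is 7 · n^3 · log n. Hence f(n) ∈ Θ(n^3 · log n).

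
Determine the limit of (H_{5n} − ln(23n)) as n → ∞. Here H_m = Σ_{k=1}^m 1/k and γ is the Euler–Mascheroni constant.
lim = ln(5/23) + γ

By Euler-Maclaurin, H_m = ln m + γ + O(1/m). So
  H_{5n} − ln(23n) = ln(5n) + γ − ln(23n) + O(1/n)
                       = ln(5/23) + γ + O(1/n).
Hence the limit is ln(5/23) + γ.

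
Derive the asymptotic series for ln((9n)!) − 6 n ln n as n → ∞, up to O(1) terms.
ln((9n)!) − 6 n ln n = 3 n ln n + 9(ln 9 − 1) n + (1/2) ln(2π·9n) + O(1/n)

Stirling: ln((9n)!) = 9n ln(9n) − 9n + (1/2) ln(2π·9n) + O(1/n).
Expand 9n ln(9n) = 9n (ln n + ln 9) = 9n ln n + 9n ln 9.
Subtract 6n ln n: leading term is (9 − 6) n ln n = 3 n ln n. The next term is 9n ln 9 − 9n = 9(ln 9 − 1) n. Then the (1/2) ln(2π·9n) correction.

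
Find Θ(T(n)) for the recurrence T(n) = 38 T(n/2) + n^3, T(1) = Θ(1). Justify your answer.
T(n) = Θ(n^(log_2 38))

Master theorem: compare f(n) = n^3 to n^(log_2 38) where log_2 38 ≈ 5.248. Since 3 < log_2 38, we have f(n) = O(n^(log_2 38 − ε)) for some ε > 0 — Case 1. Hence T(n) = Θ(n^(log_2 38)).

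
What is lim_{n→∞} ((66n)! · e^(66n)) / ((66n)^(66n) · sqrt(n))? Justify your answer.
lim = sqrt(2π·66)

Stirling: (66n)! ~ sqrt(2π·66n) · (66n/e)^(66n). Hence
  (66n)! · e^(66n) / (66n)^(66n) ~ sqrt(2π·66n).
Dividing by sqrt(n): sqrt(2π·66n) / sqrt(n) = sqrt(2π·66) · n^((1−1)/2), so the limit is sqrt(2π·66).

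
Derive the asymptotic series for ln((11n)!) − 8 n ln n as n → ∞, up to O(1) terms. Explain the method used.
ln((11n)!) − 8 n ln n = 3 n ln n + 11(ln 11 − 1) n + (1/2) ln(2π·11n) + O(1/n)

Stirling: ln((11n)!) = 11n ln(11n) − 11n + (1/2) ln(2π·11n) + O(1/n).
Expand 11n ln(11n) = 11n (ln n + ln 11) = 11n ln n + 11n ln 11.
Subtract 8n ln n: leading term is (11 − 8) n ln n = 3 n ln n. The next term is 11n ln 11 − 11n = 11(ln 11 − 1) n. Then the (1/2) ln(2π·11n) correction.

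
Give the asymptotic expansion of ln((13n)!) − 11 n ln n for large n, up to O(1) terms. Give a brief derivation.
ln((13n)!) − 11 n ln n = 2 n ln n + 13(ln 13 − 1) n + (1/2) ln(2π·13n) + O(1/n)

Stirling: ln((13n)!) = 13n ln(13n) − 13n + (1/2) ln(2π·13n) + O(1/n).
Expand 13n ln(13n) = 13n (ln n + ln 13) = 13n ln n + 13n ln 13.
Subtract 11n ln n: leading term is (13 − 11) n ln n = 2 n ln n. The next term is 13n ln 13 − 13n = 13(ln 13 − 1) n. Then the (1/2) ln(2π·13n) correction.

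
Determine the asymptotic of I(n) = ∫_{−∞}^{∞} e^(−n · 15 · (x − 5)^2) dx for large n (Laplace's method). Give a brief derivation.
I(n) = sqrt(π/(15n))

Here φ(x) = 15 · (x − 5)^2 has its unique minimum at x* = 5 with φ(x*) = 0 and φ''(x*) = 30. Laplace's method gives
  I(n) ~ e^(−n φ(x*)) · sqrt(2π / (n · φ''(x*))) = sqrt(2π / (30n)) = sqrt(π/(15n)).
This is exact: substituting u = (x − 5)·sqrt(15n) gives I(n) = (1/sqrt(15n)) ∫_{−∞}^{∞} e^(−u^2) du = sqrt(π/(15n)).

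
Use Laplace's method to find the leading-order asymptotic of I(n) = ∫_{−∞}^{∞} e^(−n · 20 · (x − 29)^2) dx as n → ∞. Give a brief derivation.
I(n) = sqrt(π/(20n))

Here φ(x) = 20 · (x − 29)^2 has its unique minimum at x* = 29 with φ(x*) = 0 and φ''(x*) = 40. Laplace's method gives
  I(n) ~ e^(−n φ(x*)) · sqrt(2π / (n · φ''(x*))) = sqrt(2π / (40n)) = sqrt(π/(20n)).
This is exact: substituting u = (x − 29)·sqrt(20n) gives I(n) = (1/sqrt(20n)) ∫_{−∞}^{∞} e^(−u^2) du = sqrt(π/(20n)).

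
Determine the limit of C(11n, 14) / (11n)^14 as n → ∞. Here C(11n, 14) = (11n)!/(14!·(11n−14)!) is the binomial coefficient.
lim = 1/14! = 1/87178291200

With N = 11n → ∞: C(N, 14) / N^14 = [N(N−1)…(N−13)] / (14! · N^14) = (1/14!) · 1 · (1 − 1/(11n)) · … · (1 − 13/(11n)). Each factor → 1 as N → ∞, so the limit is 1/14! = 1/87178291200.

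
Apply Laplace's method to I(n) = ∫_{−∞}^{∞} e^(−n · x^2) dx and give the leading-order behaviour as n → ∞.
I(n) = sqrt(π/n)

Here φ(x) = x^2 has its unique minimum at x* = 0 with φ(x*) = 0 and φ''(x*) = 2. Laplace's method gives
  I(n) ~ e^(−n φ(x*)) · sqrt(2π / (n · φ''(x*))) = sqrt(2π / (2n)) = sqrt(π/n).
This is exact: substituting u = (x − 0)·sqrt(n) gives I(n) = (1/sqrt(n)) ∫_{−∞}^{∞} e^(−u^2) du = sqrt(π/n).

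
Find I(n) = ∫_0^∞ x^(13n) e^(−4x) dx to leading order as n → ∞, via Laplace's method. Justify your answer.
I(n) ~ (sqrt(2π·13n) / 4) · (13n/(4e))^(13n)

Write the integrand as exp(13n ln x − 4x) and set f(x) = 13n ln x − 4x. Then f'(x) = 13n/x − 4 = 0 at x* = 13n/4, and f''(x*) = −13n/x*^2 = −4^2/(13n). Laplace's method (interior maximum) gives
  I(n) ~ e^(f(x*)) · sqrt(2π / |f''(x*)|)
        = exp(13n ln(13n/4) − 13n) · sqrt(2π · 13n / 4^2)
        = (13n/4)^(13n) e^(−13n) · sqrt(2π·13n) / 4
        = (sqrt(2π·13n) / 4) · (13n/(4e))^(13n).
This matches Γ(13n+1)/4^(13n+1) with Stirling applied to Γ.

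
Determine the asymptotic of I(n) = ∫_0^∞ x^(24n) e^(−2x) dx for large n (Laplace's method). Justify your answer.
I(n) ~ (sqrt(2π·24n) / 2) · (24n/(2e))^(24n)

Write the integrand as exp(24n ln x − 2x) and set f(x) = 24n ln x − 2x. Then f'(x) = 24n/x − 2 = 0 at x* = 24n/2, and f''(x*) = −24n/x*^2 = −2^2/(24n). Laplace's method (interior maximum) gives
  I(n) ~ e^(f(x*)) · sqrt(2π / |f''(x*)|)
        = exp(24n ln(24n/2) − 24n) · sqrt(2π · 24n / 2^2)
        = (24n/2)^(24n) e^(−24n) · sqrt(2π·24n) / 2
        = (sqrt(2π·24n) / 2) · (24n/(2e))^(24n).
This matches Γ(24n+1)/2^(24n+1) with Stirling applied to Γ.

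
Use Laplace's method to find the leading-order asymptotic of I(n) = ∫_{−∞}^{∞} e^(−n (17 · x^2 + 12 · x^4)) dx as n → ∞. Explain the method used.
I(n) ~ sqrt(π/(17n))

φ(x) = 17 · x^2 + 12 · x^4 has its unique global minimum at x* = 0 (since φ'(x) = 34x + 48x^3 = 0 only at x = 0 for real x with both coefficients positive, and φ → ∞ as |x| → ∞). At x* = 0, φ(0) = 0 and φ''(0) = 34. Laplace's method then gives
  I(n) ~ sqrt(2π / (n · φ''(0))) · e^(−n φ(0)) = sqrt(2π / (34n)) = sqrt(π/(17n)).
The 12 · x^4 term contributes only at subleading order (an O(1/n) relative correction).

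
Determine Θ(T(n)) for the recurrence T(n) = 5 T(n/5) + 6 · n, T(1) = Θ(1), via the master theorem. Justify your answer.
T(n) = Θ(n log n)

log_5 5 = 1, and f(n) = 6 · n = Θ(n^(log_5 5)). This is Case 2 of the master theorem: T(n) = Θ(f(n) · log n) = Θ(n log n).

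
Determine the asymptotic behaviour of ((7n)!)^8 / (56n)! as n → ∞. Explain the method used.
((7n)!)^8/(56n)! ~ ((2π·7n)^(7/2) / sqrt(8)) · 8^(−8·7n)  →  0

Write N = 7n. Stirling: N! ~ sqrt(2π N)(N/e)^N and (8N)! ~ sqrt(2π·8N)·(8N/e)^(8N).
  (N!)^8/(8N)! ~ (2π N)^(8/2) (N/e)^(8N) / [sqrt(2π·8N) (8N/e)^(8N)]
     = (2π N)^(8/2) / sqrt(2π·8N) · (N/(8N))^(8N)
     = (2π N)^((8−1)/2) / sqrt(8) · 8^(−8N).
Since 8^8 > 1, the factor 8^(−8N) decays exponentially, so the ratio → 0. Substituting N = 7n gives the stated form.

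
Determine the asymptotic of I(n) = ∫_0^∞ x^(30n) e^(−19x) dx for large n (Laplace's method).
I(n) ~ (sqrt(2π·30n) / 19) · (30n/(19e))^(30n)

Write the integrand as exp(30n ln x − 19x) and set f(x) = 30n ln x − 19x. Then f'(x) = 30n/x − 19 = 0 at x* = 30n/19, and f''(x*) = −30n/x*^2 = −19^2/(30n). Laplace's method (interior maximum) gives
  I(n) ~ e^(f(x*)) · sqrt(2π / |f''(x*)|)
        = exp(30n ln(30n/19) − 30n) · sqrt(2π · 30n / 19^2)
        = (30n/19)^(30n) e^(−30n) · sqrt(2π·30n) / 19
        = (sqrt(2π·30n) / 19) · (30n/(19e))^(30n).
This matches Γ(30n+1)/19^(30n+1) with Stirling applied to Γ.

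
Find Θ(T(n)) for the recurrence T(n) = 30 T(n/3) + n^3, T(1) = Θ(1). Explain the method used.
T(n) = Θ(n^(log_3 30))

Master theorem: compare f(n) = n^3 to n^(log_3 30) where log_3 30 ≈ 3.096. Since 3 < log_3 30, we have f(n) = O(n^(log_3 30 − ε)) for some ε > 0 — Case 1. Hence T(n) = Θ(n^(log_3 30)).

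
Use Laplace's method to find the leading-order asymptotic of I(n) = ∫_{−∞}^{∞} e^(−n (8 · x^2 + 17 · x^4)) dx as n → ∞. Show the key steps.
I(n) ~ sqrt(π/(8n))

φ(x) = 8 · x^2 + 17 · x^4 has its unique global minimum at x* = 0 (since φ'(x) = 16x + 68x^3 = 0 only at x = 0 for real x with both coefficients positive, and φ → ∞ as |x| → ∞). At x* = 0, φ(0) = 0 and φ''(0) = 16. Laplace's method then gives
  I(n) ~ sqrt(2π / (n · φ''(0))) · e^(−n φ(0)) = sqrt(2π / (16n)) = sqrt(π/(8n)).
The 17 · x^4 term contributes only at subleading order (an O(1/n) relative correction).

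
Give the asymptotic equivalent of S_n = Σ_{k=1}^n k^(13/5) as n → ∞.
S_n ~ (5/18) · n^(18/5)

Integral comparison: Σ_{k=1}^n k^(13/5) = ∫_0^n x^(13/5) dx + O(n^(13/5)). The integral is n^(1 + 13/5) / (1 + 13/5) = n^((13+5)/5) / ((13+5)/5) = (5/18) · n^(18/5).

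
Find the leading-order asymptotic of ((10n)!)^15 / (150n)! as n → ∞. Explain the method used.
((10n)!)^15/(150n)! ~ ((2π·10n)^(14/2) / sqrt(15)) · 15^(−15·10n)  →  0

Write N = 10n. Stirling: N! ~ sqrt(2π N)(N/e)^N and (15N)! ~ sqrt(2π·15N)·(15N/e)^(15N).
  (N!)^15/(15N)! ~ (2π N)^(15/2) (N/e)^(15N) / [sqrt(2π·15N) (15N/e)^(15N)]
     = (2π N)^(15/2) / sqrt(2π·15N) · (N/(15N))^(15N)
     = (2π N)^((15−1)/2) / sqrt(15) · 15^(−15N).
Since 15^15 > 1, the factor 15^(−15N) decays exponentially, so the ratio → 0. Substituting N = 10n gives the stated form.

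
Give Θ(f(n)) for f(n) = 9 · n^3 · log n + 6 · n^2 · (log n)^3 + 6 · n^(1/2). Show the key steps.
f(n) ∈ Θ(n^3 · log n)

Compare the terms by growth order. For large n, n^a · (log n)^b dominates n^a' · (log n)^b' iff a > a', or (a = a' and b > b'). Ranking the 3 terms shows the dominant one is 9 · n^3 · log n. Hence f(n) ∈ Θ(n^3 · log n).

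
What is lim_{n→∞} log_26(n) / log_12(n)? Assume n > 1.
lim = ln(12) / ln(26) = log_26(12)

Change of base: log_26(n) = ln n / ln 26 and log_12(n) = ln n / ln 12. The ratio is (ln n / ln 26) · (ln 12 / ln n) = ln 12 / ln 26, a constant independent of n. So the limit is ln 12 / ln 26 = log_26(12).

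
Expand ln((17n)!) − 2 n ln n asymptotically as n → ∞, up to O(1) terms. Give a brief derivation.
ln((17n)!) − 2 n ln n = 15 n ln n + 17(ln 17 − 1) n + (1/2) ln(2π·17n) + O(1/n)

Stirling: ln((17n)!) = 17n ln(17n) − 17n + (1/2) ln(2π·17n) + O(1/n).
Expand 17n ln(17n) = 17n (ln n + ln 17) = 17n ln n + 17n ln 17.
Subtract 2n ln n: leading term is (17 − 2) n ln n = 15 n ln n. The next term is 17n ln 17 − 17n = 17(ln 17 − 1) n. Then the (1/2) ln(2π·17n) correction.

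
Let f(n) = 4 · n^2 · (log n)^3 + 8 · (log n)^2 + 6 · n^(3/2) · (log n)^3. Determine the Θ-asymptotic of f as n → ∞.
f(n) ∈ Θ(n^2 · (log n)^3)

Compare the terms by growth order. For large n, n^a · (log n)^b dominates n^a' · (log n)^b' iff a > a', or (a = a' and b > b'). Ranking the 3 terms shows the dominant one is 4 · n^2 · (log n)^3. Hence f(n) ∈ Θ(n^2 · (log n)^3).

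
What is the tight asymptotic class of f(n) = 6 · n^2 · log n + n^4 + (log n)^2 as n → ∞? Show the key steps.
f(n) ∈ Θ(n^4)

Compare the terms by growth order. For large n, n^a · (log n)^b dominates n^a' · (log n)^b' iff a > a', or (a = a' and b > b'). Ranking the 3 terms shows the dominant one is n^4. Hence f(n) ∈ Θ(n^4).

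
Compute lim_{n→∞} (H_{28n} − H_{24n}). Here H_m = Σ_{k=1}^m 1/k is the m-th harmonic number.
lim = ln(28/24) = ln(7/6)

Euler-Maclaurin gives H_m = ln m + γ + 1/(2m) + O(1/m^2). The γ and O(1/m) terms cancel in the difference:
  H_{28n} − H_{24n} = ln(28n) − ln(24n) + O(1/n) = ln(28/24) + O(1/n).
Hence the limit is ln(28/24) = ln(7/6).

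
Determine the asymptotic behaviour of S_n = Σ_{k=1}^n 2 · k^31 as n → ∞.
S_n ~ n^32 / 16

By integral comparison (Euler-Maclaurin), Σ_{k=1}^n 2 · k^31 = 2 · ∫_0^n x^31 dx + O(n^31) = 2 · n^32/32 = n^32 / 16 + O(n^31). (Equivalently, Faulhaber's formula gives the same leading term.)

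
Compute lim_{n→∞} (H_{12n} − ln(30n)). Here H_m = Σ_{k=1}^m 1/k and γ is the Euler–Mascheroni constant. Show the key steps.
lim = ln(2/5) + γ

By Euler-Maclaurin, H_m = ln m + γ + O(1/m). So
  H_{12n} − ln(30n) = ln(12n) + γ − ln(30n) + O(1/n)
                       = ln(12/30) + γ + O(1/n).
Hence the limit is ln(12/30) + γ (= ln(2/5)).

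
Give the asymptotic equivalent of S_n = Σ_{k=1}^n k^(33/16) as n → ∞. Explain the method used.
S_n ~ (16/49) · n^(49/16)

Integral comparison: Σ_{k=1}^n k^(33/16) = ∫_0^n x^(33/16) dx + O(n^(33/16)). The integral is n^(1 + 33/16) / (1 + 33/16) = n^((33+16)/16) / ((33+16)/16) = (16/49) · n^(49/16).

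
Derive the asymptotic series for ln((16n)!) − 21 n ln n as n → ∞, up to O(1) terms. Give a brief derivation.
ln((16n)!) − 21 n ln n = −5 n ln n + 16(ln 16 − 1) n + (1/2) ln(2π·16n) + O(1/n)

Stirling: ln((16n)!) = 16n ln(16n) − 16n + (1/2) ln(2π·16n) + O(1/n).
Expand 16n ln(16n) = 16n (ln n + ln 16) = 16n ln n + 16n ln 16.
Subtract 21n ln n: leading term is (16 − 21) n ln n = −5 n ln n. The next term is 16n ln 16 − 16n = 16(ln 16 − 1) n. Then the (1/2) ln(2π·16n) correction.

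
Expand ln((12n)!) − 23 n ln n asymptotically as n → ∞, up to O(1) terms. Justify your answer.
ln((12n)!) − 23 n ln n = −11 n ln n + 12(ln 12 − 1) n + (1/2) ln(2π·12n) + O(1/n)

Stirling: ln((12n)!) = 12n ln(12n) − 12n + (1/2) ln(2π·12n) + O(1/n).
Expand 12n ln(12n) = 12n (ln n + ln 12) = 12n ln n + 12n ln 12.
Subtract 23n ln n: leading term is (12 − 23) n ln n = −11 n ln n. The next term is 12n ln 12 − 12n = 12(ln 12 − 1) n. Then the (1/2) ln(2π·12n) correction.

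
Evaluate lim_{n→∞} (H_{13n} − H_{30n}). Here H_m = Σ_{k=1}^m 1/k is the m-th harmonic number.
lim = ln(13/30)

Euler-Maclaurin gives H_m = ln m + γ + 1/(2m) + O(1/m^2). The γ and O(1/m) terms cancel in the difference:
  H_{13n} − H_{30n} = ln(13n) − ln(30n) + O(1/n) = ln(13/30) + O(1/n).
Hence the limit is ln(13/30).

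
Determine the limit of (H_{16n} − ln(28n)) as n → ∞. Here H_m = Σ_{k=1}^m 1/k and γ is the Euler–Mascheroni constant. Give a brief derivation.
lim = ln(4/7) + γ

By Euler-Maclaurin, H_m = ln m + γ + O(1/m). So
  H_{16n} − ln(28n) = ln(16n) + γ − ln(28n) + O(1/n)
                       = ln(16/28) + γ + O(1/n).
Hence the limit is ln(16/28) + γ (= ln(4/7)).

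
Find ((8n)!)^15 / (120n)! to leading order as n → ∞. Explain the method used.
((8n)!)^15/(120n)! ~ ((2π·8n)^(14/2) / sqrt(15)) · 15^(−15·8n)  →  0

Write N = 8n. Stirling: N! ~ sqrt(2π N)(N/e)^N and (15N)! ~ sqrt(2π·15N)·(15N/e)^(15N).
  (N!)^15/(15N)! ~ (2π N)^(15/2) (N/e)^(15N) / [sqrt(2π·15N) (15N/e)^(15N)]
     = (2π N)^(15/2) / sqrt(2π·15N) · (N/(15N))^(15N)
     = (2π N)^((15−1)/2) / sqrt(15) · 15^(−15N).
Since 15^15 > 1, the factor 15^(−15N) decays exponentially, so the ratio → 0. Substituting N = 8n gives the stated form.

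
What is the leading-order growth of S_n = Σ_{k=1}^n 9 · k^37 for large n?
S_n ~ 9 · n^38 / 38

By integral comparison (Euler-Maclaurin), Σ_{k=1}^n 9 · k^37 = 9 · ∫_0^n x^37 dx + O(n^37) = 9 · n^38/38 + O(n^37). (Equivalently, Faulhaber's formula gives the same leading term.)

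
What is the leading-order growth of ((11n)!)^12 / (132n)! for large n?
((11n)!)^12/(132n)! ~ ((2π·11n)^(11/2) / sqrt(12)) · 12^(−12·11n)  →  0

Write N = 11n. Stirling: N! ~ sqrt(2π N)(N/e)^N and (12N)! ~ sqrt(2π·12N)·(12N/e)^(12N).
  (N!)^12/(12N)! ~ (2π N)^(12/2) (N/e)^(12N) / [sqrt(2π·12N) (12N/e)^(12N)]
     = (2π N)^(12/2) / sqrt(2π·12N) · (N/(12N))^(12N)
     = (2π N)^((12−1)/2) / sqrt(12) · 12^(−12N).
Since 12^12 > 1, the factor 12^(−12N) decays exponentially, so the ratio → 0. Substituting N = 11n gives the stated form.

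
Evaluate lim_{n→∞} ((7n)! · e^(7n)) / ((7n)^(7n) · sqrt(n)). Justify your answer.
lim = sqrt(2π·7)

Stirling: (7n)! ~ sqrt(2π·7n) · (7n/e)^(7n). Hence
  (7n)! · e^(7n) / (7n)^(7n) ~ sqrt(2π·7n).
Dividing by sqrt(n): sqrt(2π·7n) / sqrt(n) = sqrt(2π·7) · n^((1−1)/2), so the limit is sqrt(2π·7).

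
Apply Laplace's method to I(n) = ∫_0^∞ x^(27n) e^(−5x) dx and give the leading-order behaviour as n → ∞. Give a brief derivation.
I(n) ~ (sqrt(2π·27n) / 5) · (27n/(5e))^(27n)

Write the integrand as exp(27n ln x − 5x) and set f(x) = 27n ln x − 5x. Then f'(x) = 27n/x − 5 = 0 at x* = 27n/5, and f''(x*) = −27n/x*^2 = −5^2/(27n). Laplace's method (interior maximum) gives
  I(n) ~ e^(f(x*)) · sqrt(2π / |f''(x*)|)
        = exp(27n ln(27n/5) − 27n) · sqrt(2π · 27n / 5^2)
        = (27n/5)^(27n) e^(−27n) · sqrt(2π·27n) / 5
        = (sqrt(2π·27n) / 5) · (27n/(5e))^(27n).
This matches Γ(27n+1)/5^(27n+1) with Stirling applied to Γ.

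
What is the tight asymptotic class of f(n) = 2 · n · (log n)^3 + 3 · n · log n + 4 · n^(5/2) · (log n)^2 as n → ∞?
f(n) ∈ Θ(n^(5/2) · (log n)^2)

Compare the terms by growth order. For large n, n^a · (log n)^b dominates n^a' · (log n)^b' iff a > a', or (a = a' and b > b'). Ranking the 3 terms shows the dominant one is 4 · n^(5/2) · (log n)^2. Hence f(n) ∈ Θ(n^(5/2) · (log n)^2).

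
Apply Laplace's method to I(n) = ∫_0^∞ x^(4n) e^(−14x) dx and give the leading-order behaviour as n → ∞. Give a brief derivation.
I(n) ~ (sqrt(2π·4n) / 14) · (4n/(14e))^(4n)

Write the integrand as exp(4n ln x − 14x) and set f(x) = 4n ln x − 14x. Then f'(x) = 4n/x − 14 = 0 at x* = 4n/14, and f''(x*) = −4n/x*^2 = −14^2/(4n). Laplace's method (interior maximum) gives
  I(n) ~ e^(f(x*)) · sqrt(2π / |f''(x*)|)
        = exp(4n ln(4n/14) − 4n) · sqrt(2π · 4n / 14^2)
        = (4n/14)^(4n) e^(−4n) · sqrt(2π·4n) / 14
        = (sqrt(2π·4n) / 14) · (4n/(14e))^(4n).
This matches Γ(4n+1)/14^(4n+1) with Stirling applied to Γ.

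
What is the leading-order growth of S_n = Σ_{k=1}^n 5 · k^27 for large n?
S_n ~ 5 · n^28 / 28

By integral comparison (Euler-Maclaurin), Σ_{k=1}^n 5 · k^27 = 5 · ∫_0^n x^27 dx + O(n^27) = 5 · n^28/28 + O(n^27). (Equivalently, Faulhaber's formula gives the same leading term.)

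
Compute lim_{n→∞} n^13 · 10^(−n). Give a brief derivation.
lim = 0

Exponentials with base > 1 dominate every fixed polynomial: for any fixed c, n^c / 10^n → 0 as n → ∞ (e.g. by the ratio test, or by writing 10^n = e^(n ln 10) and noting e^(n ln 10) / n^c → ∞). Hence n^13 · 10^(−n) = n^13 / 10^n → 0.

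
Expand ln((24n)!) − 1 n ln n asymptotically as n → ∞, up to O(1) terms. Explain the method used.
ln((24n)!) − 1 n ln n = 23 n ln n + 24(ln 24 − 1) n + (1/2) ln(2π·24n) + O(1/n)

Stirling: ln((24n)!) = 24n ln(24n) − 24n + (1/2) ln(2π·24n) + O(1/n).
Expand 24n ln(24n) = 24n (ln n + ln 24) = 24n ln n + 24n ln 24.
Subtract 1n ln n: leading term is (24 − 1) n ln n = 23 n ln n. The next term is 24n ln 24 − 24n = 24(ln 24 − 1) n. Then the (1/2) ln(2π·24n) correction.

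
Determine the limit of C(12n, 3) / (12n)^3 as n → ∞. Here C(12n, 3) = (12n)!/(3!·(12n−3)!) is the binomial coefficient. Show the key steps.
lim = 1/3! = 1/6

With N = 12n → ∞: C(N, 3) / N^3 = [N(N−1)…(N−2)] / (3! · N^3) = (1/3!) · 1 · (1 − 1/(12n)) · (1 − 2/(12n)). Each factor → 1 as N → ∞, so the limit is 1/3! = 1/6.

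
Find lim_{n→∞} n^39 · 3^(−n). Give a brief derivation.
lim = 0

Exponentials with base > 1 dominate every fixed polynomial: for any fixed c, n^c / 3^n → 0 as n → ∞ (e.g. by the ratio test, or by writing 3^n = e^(n ln 3) and noting e^(n ln 3) / n^c → ∞). Hence n^39 · 3^(−n) = n^39 / 3^n → 0.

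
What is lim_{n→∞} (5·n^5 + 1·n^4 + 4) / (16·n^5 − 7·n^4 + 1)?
lim = 5/16

For large n the leading n^5 terms dominate both numerator and denominator. Dividing top and bottom by n^5, every other term tends to 0, leaving 5/16.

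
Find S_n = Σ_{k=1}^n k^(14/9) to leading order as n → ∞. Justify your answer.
S_n ~ (9/23) · n^(23/9)

Integral comparison: Σ_{k=1}^n k^(14/9) = ∫_0^n x^(14/9) dx + O(n^(14/9)). The integral is n^(1 + 14/9) / (1 + 14/9) = n^((14+9)/9) / ((14+9)/9) = (9/23) · n^(23/9).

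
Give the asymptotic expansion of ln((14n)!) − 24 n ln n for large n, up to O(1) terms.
ln((14n)!) − 24 n ln n = −10 n ln n + 14(ln 14 − 1) n + (1/2) ln(2π·14n) + O(1/n)

Stirling: ln((14n)!) = 14n ln(14n) − 14n + (1/2) ln(2π·14n) + O(1/n).
Expand 14n ln(14n) = 14n (ln n + ln 14) = 14n ln n + 14n ln 14.
Subtract 24n ln n: leading term is (14 − 24) n ln n = −10 n ln n. The next term is 14n ln 14 − 14n = 14(ln 14 − 1) n. Then the (1/2) ln(2π·14n) correction.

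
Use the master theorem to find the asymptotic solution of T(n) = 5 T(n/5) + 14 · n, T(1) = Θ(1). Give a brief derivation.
T(n) = Θ(n log n)

log_5 5 = 1, and f(n) = 14 · n = Θ(n^(log_5 5)). This is Case 2 of the master theorem: T(n) = Θ(f(n) · log n) = Θ(n log n).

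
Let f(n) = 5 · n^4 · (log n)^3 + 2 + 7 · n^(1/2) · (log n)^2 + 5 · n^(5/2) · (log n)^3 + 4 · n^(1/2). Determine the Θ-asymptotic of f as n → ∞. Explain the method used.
f(n) ∈ Θ(n^4 · (log n)^3)

Compare the terms by growth order. For large n, n^a · (log n)^b dominates n^a' · (log n)^b' iff a > a', or (a = a' and b > b'). Ranking the 5 terms shows the dominant one is 5 · n^4 · (log n)^3. Hence f(n) ∈ Θ(n^4 · (log n)^3).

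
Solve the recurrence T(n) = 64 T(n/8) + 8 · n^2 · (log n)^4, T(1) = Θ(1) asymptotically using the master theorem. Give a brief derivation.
T(n) = Θ(n^2 · (log n)^5)

Here log_8 64 = 2 and f(n) = 8 · n^2 · (log n)^4 = Θ(n^(log_8 64) · (log n)^4). This is the extended Case 2 of the master theorem (f matches the critical exponent up to log factors), giving T(n) = Θ(n^(log_8 64) · (log n)^(4+1)) = Θ(n^2 · (log n)^5).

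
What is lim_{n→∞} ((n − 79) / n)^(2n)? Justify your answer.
lim = e^(−158)

Rewrite as (1 − 79/n)^(2n). By the standard limit (1 + x/n)^n → e^x, we have (1 − 79/n)^n → e^(−79), and raising to the 2nd power gives e^(−158).
More precisely, ln[(1 − 79/n)^(2n)] = 2n · ln(1 − 79/n) = 2n · (-79/n + O(1/n^2)) = -158 + O(1/n) → -158.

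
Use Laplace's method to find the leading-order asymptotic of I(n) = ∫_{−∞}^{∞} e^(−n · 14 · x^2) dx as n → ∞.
I(n) = sqrt(π/(14n))

Here φ(x) = 14 · x^2 has its unique minimum at x* = 0 with φ(x*) = 0 and φ''(x*) = 28. Laplace's method gives
  I(n) ~ e^(−n φ(x*)) · sqrt(2π / (n · φ''(x*))) = sqrt(2π / (28n)) = sqrt(π/(14n)).
This is exact: substituting u = (x − 0)·sqrt(14n) gives I(n) = (1/sqrt(14n)) ∫_{−∞}^{∞} e^(−u^2) du = sqrt(π/(14n)).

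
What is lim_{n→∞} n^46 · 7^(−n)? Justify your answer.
lim = 0

Exponentials with base > 1 dominate every fixed polynomial: for any fixed c, n^c / 7^n → 0 as n → ∞ (e.g. by the ratio test, or by writing 7^n = e^(n ln 7) and noting e^(n ln 7) / n^c → ∞). Hence n^46 · 7^(−n) = n^46 / 7^n → 0.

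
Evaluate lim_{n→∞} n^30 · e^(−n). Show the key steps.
lim = 0

Exponentials with base > 1 dominate every fixed polynomial: for any fixed c, n^c / e^n → 0 as n → ∞ (e.g. by the ratio test, or since e^n grows faster than any power of n). Hence n^30 · e^(−n) = n^30 / e^n → 0.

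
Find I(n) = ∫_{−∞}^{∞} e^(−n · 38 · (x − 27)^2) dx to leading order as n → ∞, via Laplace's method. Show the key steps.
I(n) = sqrt(π/(38n))

Here φ(x) = 38 · (x − 27)^2 has its unique minimum at x* = 27 with φ(x*) = 0 and φ''(x*) = 76. Laplace's method gives
  I(n) ~ e^(−n φ(x*)) · sqrt(2π / (n · φ''(x*))) = sqrt(2π / (76n)) = sqrt(π/(38n)).
This is exact: substituting u = (x − 27)·sqrt(38n) gives I(n) = (1/sqrt(38n)) ∫_{−∞}^{∞} e^(−u^2) du = sqrt(π/(38n)).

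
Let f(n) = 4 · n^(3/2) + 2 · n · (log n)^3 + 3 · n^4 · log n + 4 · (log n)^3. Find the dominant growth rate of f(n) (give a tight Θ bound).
f(n) ∈ Θ(n^4 · log n)

Compare the terms by growth order. For large n, n^a · (log n)^b dominates n^a' · (log n)^b' iff a > a', or (a = a' and b > b'). Ranking the 4 terms shows the dominant one is 3 · n^4 · log n. Hence f(n) ∈ Θ(n^4 · log n).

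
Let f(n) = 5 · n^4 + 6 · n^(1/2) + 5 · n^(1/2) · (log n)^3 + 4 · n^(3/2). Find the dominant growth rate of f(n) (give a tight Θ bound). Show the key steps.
f(n) ∈ Θ(n^4)

Compare the terms by growth order. For large n, n^a · (log n)^b dominates n^a' · (log n)^b' iff a > a', or (a = a' and b > b'). Ranking the 4 terms shows the dominant one is 5 · n^4. Hence f(n) ∈ Θ(n^4).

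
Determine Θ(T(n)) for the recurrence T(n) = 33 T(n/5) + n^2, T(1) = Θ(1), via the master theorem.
T(n) = Θ(n^(log_5 33))

Master theorem: compare f(n) = n^2 to n^(log_5 33) where log_5 33 ≈ 2.173. Since 2 < log_5 33, we have f(n) = O(n^(log_5 33 − ε)) for some ε > 0 — Case 1. Hence T(n) = Θ(n^(log_5 33)).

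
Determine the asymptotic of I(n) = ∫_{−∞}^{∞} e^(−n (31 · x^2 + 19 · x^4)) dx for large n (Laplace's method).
I(n) ~ sqrt(π/(31n))

φ(x) = 31 · x^2 + 19 · x^4 has its unique global minimum at x* = 0 (since φ'(x) = 62x + 76x^3 = 0 only at x = 0 for real x with both coefficients positive, and φ → ∞ as |x| → ∞). At x* = 0, φ(0) = 0 and φ''(0) = 62. Laplace's method then gives
  I(n) ~ sqrt(2π / (n · φ''(0))) · e^(−n φ(0)) = sqrt(2π / (62n)) = sqrt(π/(31n)).
The 19 · x^4 term contributes only at subleading order (an O(1/n) relative correction).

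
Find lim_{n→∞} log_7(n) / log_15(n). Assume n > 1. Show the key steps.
lim = ln(15) / ln(7) = log_7(15)

Change of base: log_7(n) = ln n / ln 7 and log_15(n) = ln n / ln 15. The ratio is (ln n / ln 7) · (ln 15 / ln n) = ln 15 / ln 7, a constant independent of n. So the limit is ln 15 / ln 7 = log_7(15).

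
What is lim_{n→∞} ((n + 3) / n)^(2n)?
lim = e^6

Rewrite as (1 + 3/n)^(2n). By the standard limit (1 + x/n)^n → e^x, we have (1 + 3/n)^n → e^3, and raising to the 2nd power gives e^6.
More precisely, ln[(1 + 3/n)^(2n)] = 2n · ln(1 + 3/n) = 2n · (3/n + O(1/n^2)) = 6 + O(1/n) → 6.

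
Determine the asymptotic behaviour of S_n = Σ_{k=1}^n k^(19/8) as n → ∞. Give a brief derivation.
S_n ~ (8/27) · n^(27/8)

Integral comparison: Σ_{k=1}^n k^(19/8) = ∫_0^n x^(19/8) dx + O(n^(19/8)). The integral is n^(1 + 19/8) / (1 + 19/8) = n^((19+8)/8) / ((19+8)/8) = (8/27) · n^(27/8).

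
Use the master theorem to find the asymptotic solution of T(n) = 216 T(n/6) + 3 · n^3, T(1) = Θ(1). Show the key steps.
T(n) = Θ(n^3 log n)

log_6 216 = 3, and f(n) = 3 · n^3 = Θ(n^(log_6 216)). This is Case 2 of the master theorem: T(n) = Θ(f(n) · log n) = Θ(n^3 log n).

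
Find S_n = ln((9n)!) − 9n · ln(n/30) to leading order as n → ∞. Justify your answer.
S_n ~ 9n · (ln 270 − 1) + O(ln n)

Stirling: ln((9n)!) = 9n ln(9n) − 9n + O(ln n).
  S_n = 9n ln(9n) − 9n − 9n ln(n/30) + O(ln n)
      = 9n ln(9n) − 9n ln n + 9n ln 30 − 9n + O(ln n)
      = 9n ln 9 + 9n ln 30 − 9n + O(ln n)
      = 9n (ln 270 − 1) + O(ln n).
Numerically ln(270) − 1 ≈ 4.5984.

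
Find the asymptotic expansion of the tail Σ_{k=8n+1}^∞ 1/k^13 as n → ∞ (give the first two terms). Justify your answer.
Σ_{k>8n} 1/k^13 = 1/(12 · (8n)^12) − 1/(2 · (8n)^13) + O(1/(8n)^14)

Compare to the integral: ∫_{8n}^∞ x^(−13) dx = [−x^(−12)/12]_{8n}^∞ = 1/((13−1)·(8n)^12). The Euler-Maclaurin correction adds −f(8n)/2 = −1/(2·(8n)^13). Euler-Maclaurin then gives
  Σ_{k>8n} 1/k^13 = ∫_{8n}^∞ dx/x^13 − 1/(2·(8n)^13) + O(1/(8n)^14).
(Equivalently this is ζ(13) − Σ_{k≤8n} 1/k^13.)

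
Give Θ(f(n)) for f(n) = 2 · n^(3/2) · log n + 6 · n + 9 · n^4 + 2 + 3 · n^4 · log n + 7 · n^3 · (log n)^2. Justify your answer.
f(n) ∈ Θ(n^4 · log n)

Compare the terms by growth order. For large n, n^a · (log n)^b dominates n^a' · (log n)^b' iff a > a', or (a = a' and b > b'). Ranking the 6 terms shows the dominant one is 3 · n^4 · log n. Hence f(n) ∈ Θ(n^4 · log n).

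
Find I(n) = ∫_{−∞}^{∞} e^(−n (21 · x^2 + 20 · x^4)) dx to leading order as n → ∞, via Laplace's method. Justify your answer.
I(n) ~ sqrt(π/(21n))

φ(x) = 21 · x^2 + 20 · x^4 has its unique global minimum at x* = 0 (since φ'(x) = 42x + 80x^3 = 0 only at x = 0 for real x with both coefficients positive, and φ → ∞ as |x| → ∞). At x* = 0, φ(0) = 0 and φ''(0) = 42. Laplace's method then gives
  I(n) ~ sqrt(2π / (n · φ''(0))) · e^(−n φ(0)) = sqrt(2π / (42n)) = sqrt(π/(21n)).
The 20 · x^4 term contributes only at subleading order (an O(1/n) relative correction).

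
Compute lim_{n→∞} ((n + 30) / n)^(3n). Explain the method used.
lim = e^90

Rewrite as (1 + 30/n)^(3n). By the standard limit (1 + x/n)^n → e^x, we have (1 + 30/n)^n → e^30, and raising to the 3rd power gives e^90.
More precisely, ln[(1 + 30/n)^(3n)] = 3n · ln(1 + 30/n) = 3n · (30/n + O(1/n^2)) = 90 + O(1/n) → 90.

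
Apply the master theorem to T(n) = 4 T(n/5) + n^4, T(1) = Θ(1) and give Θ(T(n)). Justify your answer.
T(n) = Θ(n^4)

log_5 4 ≈ 0.861. f(n) = n^4 dominates n^(log_5 4) since 4 > 0.861, and the regularity condition a·f(n/b) = 4·(n/5)^4 = (4/625)·n^4 ≤ c·f(n) holds with c = 4/625 ≈ 0.0064 < 1. So this is Case 3: T(n) = Θ(f(n)) = Θ(n^4).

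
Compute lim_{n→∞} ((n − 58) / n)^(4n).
lim = e^(−232)

Rewrite as (1 − 58/n)^(4n). By the standard limit (1 + x/n)^n → e^x, we have (1 − 58/n)^n → e^(−58), and raising to the 4th power gives e^(−232).
More precisely, ln[(1 − 58/n)^(4n)] = 4n · ln(1 − 58/n) = 4n · (-58/n + O(1/n^2)) = -232 + O(1/n) → -232.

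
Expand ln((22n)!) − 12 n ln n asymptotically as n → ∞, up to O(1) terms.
ln((22n)!) − 12 n ln n = 10 n ln n + 22(ln 22 − 1) n + (1/2) ln(2π·22n) + O(1/n)

Stirling: ln((22n)!) = 22n ln(22n) − 22n + (1/2) ln(2π·22n) + O(1/n).
Expand 22n ln(22n) = 22n (ln n + ln 22) = 22n ln n + 22n ln 22.
Subtract 12n ln n: leading term is (22 − 12) n ln n = 10 n ln n. The next term is 22n ln 22 − 22n = 22(ln 22 − 1) n. Then the (1/2) ln(2π·22n) correction.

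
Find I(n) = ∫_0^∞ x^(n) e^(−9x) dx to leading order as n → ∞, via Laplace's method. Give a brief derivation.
I(n) ~ (sqrt(2π·n) / 9) · (n/(9e))^(n)

Write the integrand as exp(n ln x − 9x) and set f(x) = n ln x − 9x. Then f'(x) = n/x − 9 = 0 at x* = n/9, and f''(x*) = −n/x*^2 = −9^2/(n). Laplace's method (interior maximum) gives
  I(n) ~ e^(f(x*)) · sqrt(2π / |f''(x*)|)
        = exp(n ln(n/9) − n) · sqrt(2π · n / 9^2)
        = (n/9)^(n) e^(−n) · sqrt(2π·n) / 9
        = (sqrt(2π·n) / 9) · (n/(9e))^(n).
This matches Γ(n+1)/9^(n+1) with Stirling applied to Γ.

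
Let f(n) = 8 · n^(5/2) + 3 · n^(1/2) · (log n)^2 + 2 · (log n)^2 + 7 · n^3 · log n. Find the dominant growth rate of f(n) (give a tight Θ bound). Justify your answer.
f(n) ∈ Θ(n^3 · log n)

Compare the terms by growth order. For large n, n^a · (log n)^b dominates n^a' · (log n)^b' iff a > a', or (a = a' and b > b'). Ranking the 4 terms shows the dominant one is 7 · n^3 · log n. Hence f(n) ∈ Θ(n^3 · log n).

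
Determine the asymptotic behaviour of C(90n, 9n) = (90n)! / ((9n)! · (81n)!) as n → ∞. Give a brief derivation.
C(90n, 9n) ~ (10000000000/387420489)^(9n) · sqrt(5/(9π·9n))

Write N = 9n. Apply Stirling to each factorial:
  (10N)! ~ sqrt(2π·10N) · (10N/e)^(10N),
  N! ~ sqrt(2π N) · (N/e)^N,
  (9N)! ~ sqrt(2π·9N) · (9N/e)^(9N).
The exponential factors combine to (10N)^(10N) / (N^N · (9N)^(9N)) = 10^(10N)/9^(9N) = (10^10/9^9)^N = (10000000000/387420489)^N.
The square-root prefactors combine to sqrt(2π·10N) / (sqrt(2π N)·sqrt(2π·9N)) = sqrt(10 / (2π·9·N)) = sqrt(5/(9π·9n)).
Substituting N = 9n: C(90n, 9n) ~ (10000000000/387420489)^(9n) · sqrt(5/(9π·9n)).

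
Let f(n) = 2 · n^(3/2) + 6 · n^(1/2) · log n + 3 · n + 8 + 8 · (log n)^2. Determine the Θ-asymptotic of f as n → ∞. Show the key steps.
f(n) ∈ Θ(n^(3/2))

Compare the terms by growth order. For large n, n^a · (log n)^b dominates n^a' · (log n)^b' iff a > a', or (a = a' and b > b'). Ranking the 5 terms shows the dominant one is 2 · n^(3/2). Hence f(n) ∈ Θ(n^(3/2)).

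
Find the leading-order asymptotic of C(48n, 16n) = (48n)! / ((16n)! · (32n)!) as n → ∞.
C(48n, 16n) ~ (27/4)^(16n) · sqrt(3/(4π·16n))

Write N = 16n. Apply Stirling to each factorial:
  (3N)! ~ sqrt(2π·3N) · (3N/e)^(3N),
  N! ~ sqrt(2π N) · (N/e)^N,
  (2N)! ~ sqrt(2π·2N) · (2N/e)^(2N).
The exponential factors combine to (3N)^(3N) / (N^N · (2N)^(2N)) = 3^(3N)/2^(2N) = (3^3/2^2)^N = (27/4)^N.
The square-root prefactors combine to sqrt(2π·3N) / (sqrt(2π N)·sqrt(2π·2N)) = sqrt(3 / (2π·2·N)) = sqrt(3/(4π·16n)).
Substituting N = 16n: C(48n, 16n) ~ (27/4)^(16n) · sqrt(3/(4π·16n)).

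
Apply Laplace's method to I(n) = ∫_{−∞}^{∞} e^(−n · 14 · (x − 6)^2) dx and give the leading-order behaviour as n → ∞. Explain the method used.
I(n) = sqrt(π/(14n))

Here φ(x) = 14 · (x − 6)^2 has its unique minimum at x* = 6 with φ(x*) = 0 and φ''(x*) = 28. Laplace's method gives
  I(n) ~ e^(−n φ(x*)) · sqrt(2π / (n · φ''(x*))) = sqrt(2π / (28n)) = sqrt(π/(14n)).
This is exact: substituting u = (x − 6)·sqrt(14n) gives I(n) = (1/sqrt(14n)) ∫_{−∞}^{∞} e^(−u^2) du = sqrt(π/(14n)).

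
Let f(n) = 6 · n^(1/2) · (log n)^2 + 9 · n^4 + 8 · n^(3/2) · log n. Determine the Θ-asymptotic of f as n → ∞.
f(n) ∈ Θ(n^4)

Compare the terms by growth order. For large n, n^a · (log n)^b dominates n^a' · (log n)^b' iff a > a', or (a = a' and b > b'). Ranking the 3 terms shows the dominant one is 9 · n^4. Hence f(n) ∈ Θ(n^4).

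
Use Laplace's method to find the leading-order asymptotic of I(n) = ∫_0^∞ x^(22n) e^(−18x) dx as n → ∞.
I(n) ~ (sqrt(2π·22n) / 18) · (22n/(18e))^(22n)

Write the integrand as exp(22n ln x − 18x) and set f(x) = 22n ln x − 18x. Then f'(x) = 22n/x − 18 = 0 at x* = 22n/18, and f''(x*) = −22n/x*^2 = −18^2/(22n). Laplace's method (interior maximum) gives
  I(n) ~ e^(f(x*)) · sqrt(2π / |f''(x*)|)
        = exp(22n ln(22n/18) − 22n) · sqrt(2π · 22n / 18^2)
        = (22n/18)^(22n) e^(−22n) · sqrt(2π·22n) / 18
        = (sqrt(2π·22n) / 18) · (22n/(18e))^(22n).
This matches Γ(22n+1)/18^(22n+1) with Stirling applied to Γ.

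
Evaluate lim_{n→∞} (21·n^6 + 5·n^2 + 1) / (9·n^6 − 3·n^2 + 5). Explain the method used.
lim = 21/9 = 7/3

For large n the leading n^6 terms dominate both numerator and denominator. Dividing top and bottom by n^6, every other term tends to 0, leaving 21/9 = 7/3.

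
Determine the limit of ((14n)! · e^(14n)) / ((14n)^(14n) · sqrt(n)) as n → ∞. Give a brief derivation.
lim = sqrt(2π·14)

Stirling: (14n)! ~ sqrt(2π·14n) · (14n/e)^(14n). Hence
  (14n)! · e^(14n) / (14n)^(14n) ~ sqrt(2π·14n).
Dividing by sqrt(n): sqrt(2π·14n) / sqrt(n) = sqrt(2π·14) · n^((1−1)/2), so the limit is sqrt(2π·14).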